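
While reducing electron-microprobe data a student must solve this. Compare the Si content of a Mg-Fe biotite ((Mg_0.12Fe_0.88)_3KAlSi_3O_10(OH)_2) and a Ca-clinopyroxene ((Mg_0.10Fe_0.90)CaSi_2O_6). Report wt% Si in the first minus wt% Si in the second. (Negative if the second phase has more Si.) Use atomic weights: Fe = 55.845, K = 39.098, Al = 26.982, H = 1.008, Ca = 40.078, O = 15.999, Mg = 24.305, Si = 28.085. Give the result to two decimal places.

-6.10 percentage points

Si in (Mg_0.12Fe_0.88)_3KAlSi_3O_10(OH)_2: molar mass 500.520 g/mol; 3×28.085 = 84.255 g → 16.83 wt%.
Si in (Mg_0.10Fe_0.90)CaSi_2O_6: molar mass 244.933 g/mol; 2×28.085 = 56.170 g → 22.93 wt%.
Difference = 16.83 − 22.93 = -6.10 percentage points.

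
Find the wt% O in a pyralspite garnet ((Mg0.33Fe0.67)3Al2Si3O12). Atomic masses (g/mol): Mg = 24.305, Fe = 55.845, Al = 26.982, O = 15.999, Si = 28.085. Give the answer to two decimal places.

41.15 mass %

Molar mass of (Mg0.33Fe0.67)3Al2Si3O12: 0.99×24.305 + 2.01×55.845 + 2×26.982 + 3×28.085 + 12×15.999 = 466.517 g/mol.
Mass of O per formula unit: 12 × 15.999 = 191.988 g.
Weight fraction O = 191.988 / 466.517 = 0.4115.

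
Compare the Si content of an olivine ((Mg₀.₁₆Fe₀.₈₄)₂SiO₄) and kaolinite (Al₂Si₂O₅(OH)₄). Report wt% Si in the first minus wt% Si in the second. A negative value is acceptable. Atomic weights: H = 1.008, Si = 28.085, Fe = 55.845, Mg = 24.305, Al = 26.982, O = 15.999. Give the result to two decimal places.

-7.26 percentage points

First mineral: 28.085 g Si in 193.678 g formula = 14.50 wt% Si.
Second mineral: 56.170 g Si in 258.157 g formula = 21.76 wt% Si.
14.50% − 21.76% gives a difference of -7.26 percentage points.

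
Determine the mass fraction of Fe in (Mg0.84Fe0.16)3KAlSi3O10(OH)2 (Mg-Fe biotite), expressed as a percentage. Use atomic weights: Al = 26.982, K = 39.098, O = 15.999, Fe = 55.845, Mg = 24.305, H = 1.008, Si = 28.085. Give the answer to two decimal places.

M((Mg0.84Fe0.16)3KAlSi3O10(OH)2) = 432.393 g/mol.
Fe contributes 0.48 × 55.845 = 26.806 g per mole.
26.806/432.393 = 0.0620 → 6.20%.

6.20 mass %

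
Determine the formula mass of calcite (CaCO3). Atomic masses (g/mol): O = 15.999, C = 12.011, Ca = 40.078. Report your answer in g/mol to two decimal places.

100.09 g/mol

Ca: 1 × 40.078 = 40.0780
C: 1 × 12.011 = 12.0110
O: 3 × 15.999 = 47.9970
Summing the contributions gives the formula mass.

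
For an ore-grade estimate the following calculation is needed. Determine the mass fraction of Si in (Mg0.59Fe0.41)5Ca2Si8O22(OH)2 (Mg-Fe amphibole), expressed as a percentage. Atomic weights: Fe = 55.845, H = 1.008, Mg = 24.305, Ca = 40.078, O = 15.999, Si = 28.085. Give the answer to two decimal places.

25.62 weight percent

Formula mass = 2.95×24.305 + 2.05×55.845 + 2×40.078 + 8×28.085 + 24×15.999 + 2×1.008 = 877.010 g/mol, of which 224.680 g is Si.
So Si makes up 224.680/877.010 = 0.2562 of the mass, i.e. 25.62%.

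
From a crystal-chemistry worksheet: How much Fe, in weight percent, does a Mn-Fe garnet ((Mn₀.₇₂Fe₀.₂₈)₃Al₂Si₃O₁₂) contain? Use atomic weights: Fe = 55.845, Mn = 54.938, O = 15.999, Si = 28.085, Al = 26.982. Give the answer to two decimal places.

Molar mass of (Mn₀.₇₂Fe₀.₂₈)₃Al₂Si₃O₁₂: 2.16×54.938 + 0.84×55.845 + 2×26.982 + 3×28.085 + 12×15.999 = 495.783 g/mol.
Mass of Fe per formula unit: 0.84 × 55.845 = 46.910 g.
Weight fraction Fe = 46.910 / 495.783 = 0.0946.

9.46 weight percent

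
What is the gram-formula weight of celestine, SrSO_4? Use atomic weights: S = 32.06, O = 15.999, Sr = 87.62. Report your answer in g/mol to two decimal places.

M = 1*87.62 + 1*32.06 + 4*15.999

183.68 g/mol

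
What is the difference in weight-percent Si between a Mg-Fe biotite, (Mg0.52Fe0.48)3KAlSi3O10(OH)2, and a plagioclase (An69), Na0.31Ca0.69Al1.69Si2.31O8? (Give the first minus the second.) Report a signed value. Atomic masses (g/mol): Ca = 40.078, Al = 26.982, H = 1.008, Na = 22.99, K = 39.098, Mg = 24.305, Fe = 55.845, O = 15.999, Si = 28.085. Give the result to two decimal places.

Si in (Mg0.52Fe0.48)3KAlSi3O10(OH)2: molar mass 462.672 g/mol; 3×28.085 = 84.255 g → 18.21 wt%.
Si in Na0.31Ca0.69Al1.69Si2.31O8: molar mass 273.249 g/mol; 2.31×28.085 = 64.876 g → 23.74 wt%.
Difference = 18.21 − 23.74 = -5.53 percentage points.

-5.53 percentage points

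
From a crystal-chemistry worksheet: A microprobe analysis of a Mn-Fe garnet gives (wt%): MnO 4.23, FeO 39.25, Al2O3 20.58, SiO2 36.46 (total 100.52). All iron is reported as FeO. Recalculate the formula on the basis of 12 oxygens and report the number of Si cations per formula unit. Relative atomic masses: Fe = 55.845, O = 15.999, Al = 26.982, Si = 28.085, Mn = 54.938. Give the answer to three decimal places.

3.003 Si apfu

MnO: 4.23/70.937 = 0.05963 mol → 0.05963 mol Mn, 0.05963 mol O.
FeO: 39.25/71.844 = 0.54632 mol → 0.54632 mol Fe, 0.54632 mol O.
Al2O3: 20.58/101.961 = 0.20184 mol → 0.40368 mol Al, 0.60552 mol O.
SiO2: 36.46/60.083 = 0.60683 mol → 0.60683 mol Si, 1.21366 mol O.
Total oxygen = 2.42513 mol. Normalization factor = 12/2.42513 = 4.94819.
Si per 12 O = 0.60683 × 4.94819 = 3.003.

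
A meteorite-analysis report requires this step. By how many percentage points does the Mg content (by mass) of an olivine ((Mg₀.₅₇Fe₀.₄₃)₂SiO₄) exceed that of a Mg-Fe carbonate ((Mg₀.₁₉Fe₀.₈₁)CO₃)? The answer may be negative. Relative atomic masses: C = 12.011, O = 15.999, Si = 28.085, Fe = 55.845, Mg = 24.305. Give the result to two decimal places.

M((Mg₀.₅₇Fe₀.₄₃)₂SiO₄) = 167.815 g/mol, so wt% Mg = 27.708/167.815 × 100 = 16.51%.
M((Mg₀.₁₉Fe₀.₈₁)CO₃) = 109.860 g/mol, so wt% Mg = 4.618/109.860 × 100 = 4.20%.
16.51 − 4.20 = 12.31 pp.

12.31 percentage points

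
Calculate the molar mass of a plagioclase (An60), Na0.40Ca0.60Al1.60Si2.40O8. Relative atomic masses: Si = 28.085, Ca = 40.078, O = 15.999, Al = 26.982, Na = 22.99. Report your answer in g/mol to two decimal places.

Na: 0.40 × 22.99 = 9.1960
Ca: 0.60 × 40.078 = 24.0468
Al: 1.60 × 26.982 = 43.1712
Si: 2.40 × 28.085 = 67.4040
O: 8 × 15.999 = 127.9920
Summing the contributions gives the formula mass.

271.81 g/mol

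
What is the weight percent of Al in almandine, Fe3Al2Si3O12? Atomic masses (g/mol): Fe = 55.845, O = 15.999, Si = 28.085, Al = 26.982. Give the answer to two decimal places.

M(Fe3Al2Si3O12) = 497.742 g/mol.
Al contributes 2 × 26.982 = 53.964 g per mole.
53.964/497.742 = 0.1084 → 10.84%.

10.84 wt%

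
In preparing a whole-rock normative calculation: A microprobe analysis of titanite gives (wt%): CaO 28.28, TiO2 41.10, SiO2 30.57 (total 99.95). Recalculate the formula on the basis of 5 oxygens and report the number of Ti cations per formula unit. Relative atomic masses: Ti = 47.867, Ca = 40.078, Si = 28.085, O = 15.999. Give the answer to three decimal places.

1.009 Ti apfu

CaO: 28.28/56.077 = 0.50431 mol → 0.50431 mol Ca, 0.50431 mol O.
TiO2: 41.10/79.865 = 0.51462 mol → 0.51462 mol Ti, 1.02924 mol O.
SiO2: 30.57/60.083 = 0.50880 mol → 0.50880 mol Si, 1.01760 mol O.
Total oxygen = 2.55115 mol. Normalization factor = 5/2.55115 = 1.95990.
Ti per 5 O = 0.51462 × 1.95990 = 1.009.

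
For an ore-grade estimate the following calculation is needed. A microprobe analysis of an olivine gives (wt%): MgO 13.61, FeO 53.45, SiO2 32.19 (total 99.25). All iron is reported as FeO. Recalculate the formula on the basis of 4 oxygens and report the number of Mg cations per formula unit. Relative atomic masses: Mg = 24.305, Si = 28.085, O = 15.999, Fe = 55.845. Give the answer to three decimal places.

MgO (M=40.304): mol = 0.33768; Mg = 0.33768, O = 0.33768.
FeO (M=71.844): mol = 0.74397; Fe = 0.74397, O = 0.74397.
SiO2 (M=60.083): mol = 0.53576; Si = 0.53576, O = 1.07152.
ΣO = 2.15317; factor = 4/ΣO = 1.85773.
Mg apfu = 0.33768 × 1.85773 = 0.627.

0.627 Mg apfu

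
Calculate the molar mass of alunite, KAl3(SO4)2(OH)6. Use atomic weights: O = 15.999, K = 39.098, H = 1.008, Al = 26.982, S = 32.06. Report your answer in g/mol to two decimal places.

M = 1×39.098 + 3×26.982 + 2×32.06 + 14×15.999 + 6×1.008

414.20 g/mol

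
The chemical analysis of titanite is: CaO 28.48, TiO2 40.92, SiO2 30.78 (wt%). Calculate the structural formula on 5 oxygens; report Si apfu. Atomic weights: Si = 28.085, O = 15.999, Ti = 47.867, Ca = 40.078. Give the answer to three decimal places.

CaO: 28.48/56.077 = 0.50787 mol → 0.50787 mol Ca, 0.50787 mol O.
TiO2: 40.92/79.865 = 0.51236 mol → 0.51236 mol Ti, 1.02472 mol O.
SiO2: 30.78/60.083 = 0.51229 mol → 0.51229 mol Si, 1.02458 mol O.
Total oxygen = 2.55717 mol. Normalization factor = 5/2.55717 = 1.95529.
Si per 5 O = 0.51229 × 1.95529 = 1.002.

1.002 Si apfu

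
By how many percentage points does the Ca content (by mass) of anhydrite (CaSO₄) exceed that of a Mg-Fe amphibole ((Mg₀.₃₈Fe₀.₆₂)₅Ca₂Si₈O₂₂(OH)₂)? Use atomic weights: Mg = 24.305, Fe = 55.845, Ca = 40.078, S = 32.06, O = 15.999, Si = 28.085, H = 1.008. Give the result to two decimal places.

20.63 percentage points

M(CaSO₄) = 136.134 g/mol, so wt% Ca = 40.078/136.134 × 100 = 29.44%.
M((Mg₀.₃₈Fe₀.₆₂)₅Ca₂Si₈O₂₂(OH)₂) = 910.127 g/mol, so wt% Ca = 80.156/910.127 × 100 = 8.81%.
29.44 − 8.81 = 20.63 pp.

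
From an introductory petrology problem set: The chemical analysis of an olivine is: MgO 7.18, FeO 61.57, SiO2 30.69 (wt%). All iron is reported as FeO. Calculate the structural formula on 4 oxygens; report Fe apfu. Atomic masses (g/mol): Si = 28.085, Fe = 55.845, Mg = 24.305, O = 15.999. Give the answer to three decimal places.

1.667 Fe apfu

7.18 wt% MgO ÷ 40.304 g/mol = 0.17815 mol, giving 0.17815 Mg and 0.17815 O.
61.57 wt% FeO ÷ 71.844 g/mol = 0.85700 mol, giving 0.85700 Fe and 0.85700 O.
30.69 wt% SiO2 ÷ 60.083 g/mol = 0.51079 mol, giving 0.51079 Si and 1.02158 O.
Oxygen sums to 2.05673; scaling by 4/2.05673 = 1.94483 puts the formula on 4 O.
Fe: 0.85700 × 1.94483 = 1.667 atoms per formula unit.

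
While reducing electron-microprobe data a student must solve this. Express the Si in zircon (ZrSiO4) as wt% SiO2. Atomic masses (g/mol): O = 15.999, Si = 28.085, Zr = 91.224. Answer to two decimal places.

32.78 wt%

Molar mass of ZrSiO4 = 1·91.224 + 1·28.085 + 4·15.999 = 183.305 g/mol.
Each formula unit contains 1 Si, equivalent to 1/1 = 1.0000 mol SiO2.
M(SiO2) = 1×28.085 + 2×15.999 = 60.083 g/mol.
Mass of SiO2 per formula unit = 1.0000 × 60.083 = 60.083 g.
SiO2 wt% = 60.083 / 183.305 × 100 = 32.78%.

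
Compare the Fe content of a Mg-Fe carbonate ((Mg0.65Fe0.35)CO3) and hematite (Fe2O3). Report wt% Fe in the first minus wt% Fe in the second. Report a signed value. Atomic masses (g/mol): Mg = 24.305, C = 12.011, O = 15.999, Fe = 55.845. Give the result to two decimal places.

First mineral: 19.546 g Fe in 95.352 g formula = 20.50 wt% Fe.
Second mineral: 111.690 g Fe in 159.687 g formula = 69.94 wt% Fe.
20.50% − 69.94% gives a difference of -49.44 percentage points.

-49.44 percentage points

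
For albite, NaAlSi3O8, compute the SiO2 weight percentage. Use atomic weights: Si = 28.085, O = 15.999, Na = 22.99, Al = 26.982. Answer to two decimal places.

68.74 wt%

Formula mass = 262.219 g/mol.
3 Si → 3.0000 mol SiO2 per formula unit; M(SiO2) = 60.083, so SiO2 mass = 180.249 g.
180.249/262.219 × 100 = 68.74 wt%.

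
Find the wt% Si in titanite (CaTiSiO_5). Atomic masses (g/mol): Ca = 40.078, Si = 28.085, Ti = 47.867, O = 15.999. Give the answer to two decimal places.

M(CaTiSiO_5) = 196.025 g/mol.
Si contributes 1 × 28.085 = 28.085 g per mole.
28.085/196.025 = 0.1433 → 14.33%.

14.33 wt%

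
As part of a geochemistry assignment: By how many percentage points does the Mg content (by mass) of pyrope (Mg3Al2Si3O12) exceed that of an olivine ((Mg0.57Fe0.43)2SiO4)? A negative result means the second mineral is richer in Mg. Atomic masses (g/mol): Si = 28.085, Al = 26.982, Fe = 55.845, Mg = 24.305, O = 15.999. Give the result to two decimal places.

Mg in Mg3Al2Si3O12: molar mass 403.122 g/mol; 3×24.305 = 72.915 g → 18.09 wt%.
Mg in (Mg0.57Fe0.43)2SiO4: molar mass 167.815 g/mol; 1.14×24.305 = 27.708 g → 16.51 wt%.
Difference = 18.09 − 16.51 = 1.58 percentage points.

1.58 percentage points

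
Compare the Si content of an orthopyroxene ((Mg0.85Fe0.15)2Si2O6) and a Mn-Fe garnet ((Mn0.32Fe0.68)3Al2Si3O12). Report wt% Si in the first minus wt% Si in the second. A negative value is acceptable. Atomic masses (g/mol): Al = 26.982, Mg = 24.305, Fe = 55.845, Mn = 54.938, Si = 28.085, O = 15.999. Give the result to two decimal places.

First mineral: 56.170 g Si in 210.236 g formula = 26.72 wt% Si.
Second mineral: 84.255 g Si in 496.871 g formula = 16.96 wt% Si.
26.72% − 16.96% gives a difference of 9.76 percentage points.

9.76 percentage points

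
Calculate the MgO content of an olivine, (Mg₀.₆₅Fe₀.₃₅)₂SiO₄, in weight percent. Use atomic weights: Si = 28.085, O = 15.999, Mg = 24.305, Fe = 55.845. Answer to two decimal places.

M((Mg₀.₆₅Fe₀.₃₅)₂SiO₄) = 162.769 g/mol; M(MgO) = 40.304 g/mol.
Moles MgO per formula unit = 1.30 Mg ÷ 1 = 1.3000.
MgO fraction = (1.3000 × 40.304) / 162.769 = 52.395/162.769 = 0.3219.

32.19 wt%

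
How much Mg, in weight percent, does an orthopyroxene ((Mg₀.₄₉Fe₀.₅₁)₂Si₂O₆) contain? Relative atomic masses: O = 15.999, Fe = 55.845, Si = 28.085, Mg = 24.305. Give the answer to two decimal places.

M((Mg₀.₄₉Fe₀.₅₁)₂Si₂O₆) = 232.945 g/mol.
Mg contributes 0.98 × 24.305 = 23.819 g per mole.
23.819/232.945 = 0.1023 → 10.23%.

10.23 weight percent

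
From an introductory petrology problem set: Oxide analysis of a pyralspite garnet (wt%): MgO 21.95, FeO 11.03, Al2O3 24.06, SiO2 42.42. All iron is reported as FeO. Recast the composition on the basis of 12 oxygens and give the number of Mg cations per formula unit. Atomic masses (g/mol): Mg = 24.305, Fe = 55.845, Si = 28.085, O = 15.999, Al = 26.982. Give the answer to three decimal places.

MgO (M=40.304): mol = 0.54461; Mg = 0.54461, O = 0.54461.
FeO (M=71.844): mol = 0.15353; Fe = 0.15353, O = 0.15353.
Al2O3 (M=101.961): mol = 0.23597; Al = 0.47194, O = 0.70791.
SiO2 (M=60.083): mol = 0.70602; Si = 0.70602, O = 1.41204.
ΣO = 2.81809; factor = 12/ΣO = 4.25820.
Mg apfu = 0.54461 × 4.25820 = 2.319.

2.319 Mg apfu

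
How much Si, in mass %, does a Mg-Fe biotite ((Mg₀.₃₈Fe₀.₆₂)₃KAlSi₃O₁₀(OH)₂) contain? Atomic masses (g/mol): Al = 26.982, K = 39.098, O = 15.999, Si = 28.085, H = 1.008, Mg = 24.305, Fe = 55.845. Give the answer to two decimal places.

M((Mg₀.₃₈Fe₀.₆₂)₃KAlSi₃O₁₀(OH)₂) = 475.918 g/mol.
Si contributes 3 × 28.085 = 84.255 g per mole.
84.255/475.918 = 0.1770 → 17.70%.

17.70 mass %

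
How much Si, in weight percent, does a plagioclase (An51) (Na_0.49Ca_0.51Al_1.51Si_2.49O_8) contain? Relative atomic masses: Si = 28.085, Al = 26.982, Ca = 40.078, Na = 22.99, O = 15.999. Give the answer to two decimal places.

25.87 weight percent

M(Na_0.49Ca_0.51Al_1.51Si_2.49O_8) = 270.371 g/mol.
Si contributes 2.49 × 28.085 = 69.932 g per mole.
69.932/270.371 = 0.2587 → 25.87%.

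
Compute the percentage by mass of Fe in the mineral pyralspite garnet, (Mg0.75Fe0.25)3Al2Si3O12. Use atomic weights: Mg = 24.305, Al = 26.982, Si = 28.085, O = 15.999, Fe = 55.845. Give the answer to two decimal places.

M((Mg0.75Fe0.25)3Al2Si3O12) = 426.777 g/mol.
Fe contributes 0.75 × 55.845 = 41.884 g per mole.
41.884/426.777 = 0.0981 → 9.81%.

9.81 mass %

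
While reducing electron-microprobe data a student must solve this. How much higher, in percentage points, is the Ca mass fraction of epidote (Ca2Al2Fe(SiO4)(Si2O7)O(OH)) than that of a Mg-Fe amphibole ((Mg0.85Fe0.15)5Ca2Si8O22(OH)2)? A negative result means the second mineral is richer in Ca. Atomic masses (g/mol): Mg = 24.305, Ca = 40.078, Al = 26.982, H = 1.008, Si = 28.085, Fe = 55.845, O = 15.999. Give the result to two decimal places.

M(Ca2Al2Fe(SiO4)(Si2O7)O(OH)) = 483.215 g/mol, so wt% Ca = 80.156/483.215 × 100 = 16.59%.
M((Mg0.85Fe0.15)5Ca2Si8O22(OH)2) = 836.008 g/mol, so wt% Ca = 80.156/836.008 × 100 = 9.59%.
16.59 − 9.59 = 7.00 pp.

7.00 percentage points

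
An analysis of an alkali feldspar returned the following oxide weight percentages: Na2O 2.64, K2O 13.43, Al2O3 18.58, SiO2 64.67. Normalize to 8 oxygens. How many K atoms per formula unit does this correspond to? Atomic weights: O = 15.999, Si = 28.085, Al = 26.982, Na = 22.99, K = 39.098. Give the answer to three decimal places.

Na2O (M=61.979): mol = 0.04260; Na = 0.08520, O = 0.04260.
K2O (M=94.195): mol = 0.14258; K = 0.28516, O = 0.14258.
Al2O3 (M=101.961): mol = 0.18223; Al = 0.36446, O = 0.54669.
SiO2 (M=60.083): mol = 1.07634; Si = 1.07634, O = 2.15268.
ΣO = 2.88455; factor = 8/ΣO = 2.77340.
K apfu = 0.28516 × 2.77340 = 0.791.

0.791 K apfu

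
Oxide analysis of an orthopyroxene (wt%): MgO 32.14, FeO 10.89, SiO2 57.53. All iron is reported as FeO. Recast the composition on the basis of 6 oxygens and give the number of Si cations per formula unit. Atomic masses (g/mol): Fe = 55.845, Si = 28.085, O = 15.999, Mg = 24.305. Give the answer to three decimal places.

2.006 Si apfu

32.14 wt% MgO ÷ 40.304 g/mol = 0.79744 mol, giving 0.79744 Mg and 0.79744 O.
10.89 wt% FeO ÷ 71.844 g/mol = 0.15158 mol, giving 0.15158 Fe and 0.15158 O.
57.53 wt% SiO2 ÷ 60.083 g/mol = 0.95751 mol, giving 0.95751 Si and 1.91502 O.
Oxygen sums to 2.86404; scaling by 6/2.86404 = 2.09494 puts the formula on 6 O.
Si: 0.95751 × 2.09494 = 2.006 atoms per formula unit.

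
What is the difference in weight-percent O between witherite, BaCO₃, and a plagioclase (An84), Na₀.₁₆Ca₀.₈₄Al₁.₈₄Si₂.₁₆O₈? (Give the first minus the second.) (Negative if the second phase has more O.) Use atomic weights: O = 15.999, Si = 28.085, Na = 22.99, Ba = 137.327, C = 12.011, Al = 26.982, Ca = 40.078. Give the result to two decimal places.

-22.11 percentage points

First mineral: 47.997 g O in 197.335 g formula = 24.32 wt% O.
Second mineral: 127.992 g O in 275.646 g formula = 46.43 wt% O.
24.32% − 46.43% gives a difference of -22.11 percentage points.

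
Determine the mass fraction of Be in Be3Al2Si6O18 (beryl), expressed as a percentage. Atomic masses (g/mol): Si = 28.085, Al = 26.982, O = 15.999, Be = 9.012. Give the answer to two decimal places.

5.03 mass %

M(Be3Al2Si6O18) = 537.492 g/mol.
Be contributes 3 × 9.012 = 27.036 g per mole.
27.036/537.492 = 0.0503 → 5.03%.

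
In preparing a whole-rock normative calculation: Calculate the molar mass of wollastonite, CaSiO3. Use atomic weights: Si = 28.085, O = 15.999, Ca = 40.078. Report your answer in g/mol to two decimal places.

Ca: 1 × 40.078 = 40.0780
Si: 1 × 28.085 = 28.0850
O: 3 × 15.999 = 47.9970
Summing the contributions gives the formula mass.

116.16 g/mol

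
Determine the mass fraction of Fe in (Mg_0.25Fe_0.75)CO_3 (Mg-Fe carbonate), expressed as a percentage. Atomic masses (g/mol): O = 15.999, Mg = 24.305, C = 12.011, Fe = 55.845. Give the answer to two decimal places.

Molar mass of (Mg_0.25Fe_0.75)CO_3: 0.25·24.305 + 0.75·55.845 + 1·12.011 + 3·15.999 = 107.968 g/mol.
Mass of Fe per formula unit: 0.75 × 55.845 = 41.884 g.
Weight fraction Fe = 41.884 / 107.968 = 0.3879.

38.79 mass %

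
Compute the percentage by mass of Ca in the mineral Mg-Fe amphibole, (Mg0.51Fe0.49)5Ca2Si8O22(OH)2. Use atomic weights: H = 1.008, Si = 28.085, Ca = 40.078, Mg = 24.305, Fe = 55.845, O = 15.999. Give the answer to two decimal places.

Formula mass = 2.55·24.305 + 2.45·55.845 + 2·40.078 + 8·28.085 + 24·15.999 + 2·1.008 = 889.626 g/mol, of which 80.156 g is Ca.
So Ca makes up 80.156/889.626 = 0.0901 of the mass, i.e. 9.01%.

9.01 weight percent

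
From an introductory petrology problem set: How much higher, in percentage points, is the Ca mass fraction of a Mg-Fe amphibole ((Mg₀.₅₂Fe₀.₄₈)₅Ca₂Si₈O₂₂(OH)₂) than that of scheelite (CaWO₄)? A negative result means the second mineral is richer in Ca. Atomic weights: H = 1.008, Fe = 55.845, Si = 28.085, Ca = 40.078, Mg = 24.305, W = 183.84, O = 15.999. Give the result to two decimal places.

-4.89 percentage points

M((Mg₀.₅₂Fe₀.₄₈)₅Ca₂Si₈O₂₂(OH)₂) = 888.049 g/mol, so wt% Ca = 80.156/888.049 × 100 = 9.03%.
M(CaWO₄) = 287.914 g/mol, so wt% Ca = 40.078/287.914 × 100 = 13.92%.
9.03 − 13.92 = -4.89 pp.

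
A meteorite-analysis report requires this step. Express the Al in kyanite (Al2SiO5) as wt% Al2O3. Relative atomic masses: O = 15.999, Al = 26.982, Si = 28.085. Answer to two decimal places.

62.92 wt%

M(Al2SiO5) = 162.044 g/mol; M(Al2O3) = 101.961 g/mol.
Moles Al2O3 per formula unit = 2 Al ÷ 2 = 1.0000.
Al2O3 fraction = (1.0000 × 101.961) / 162.044 = 101.961/162.044 = 0.6292.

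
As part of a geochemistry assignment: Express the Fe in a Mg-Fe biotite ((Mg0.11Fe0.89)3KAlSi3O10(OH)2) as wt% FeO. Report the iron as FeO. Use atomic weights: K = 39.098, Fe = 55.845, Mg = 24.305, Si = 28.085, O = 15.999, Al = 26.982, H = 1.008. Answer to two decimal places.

Formula mass = 501.466 g/mol.
2.67 Fe → 2.6700 mol FeO per formula unit; M(FeO) = 71.844, so FeO mass = 191.823 g.
191.823/501.466 × 100 = 38.25 wt%.

38.25 wt%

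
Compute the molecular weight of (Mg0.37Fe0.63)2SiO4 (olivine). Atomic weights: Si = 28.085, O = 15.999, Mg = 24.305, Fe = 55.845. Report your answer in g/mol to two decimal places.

180.43 g/mol

The formula mass is the sum 0.74×24.305 + 1.26×55.845 + 1×28.085 + 4×15.999.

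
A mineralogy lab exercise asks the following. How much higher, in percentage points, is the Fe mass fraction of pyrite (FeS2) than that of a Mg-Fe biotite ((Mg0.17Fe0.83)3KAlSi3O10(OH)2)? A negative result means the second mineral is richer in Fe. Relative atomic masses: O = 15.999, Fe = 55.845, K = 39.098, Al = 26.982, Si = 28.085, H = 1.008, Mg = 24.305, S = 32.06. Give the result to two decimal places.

First mineral: 55.845 g Fe in 119.965 g formula = 46.55 wt% Fe.
Second mineral: 139.054 g Fe in 495.789 g formula = 28.05 wt% Fe.
46.55% − 28.05% gives a difference of 18.50 percentage points.

18.50 percentage points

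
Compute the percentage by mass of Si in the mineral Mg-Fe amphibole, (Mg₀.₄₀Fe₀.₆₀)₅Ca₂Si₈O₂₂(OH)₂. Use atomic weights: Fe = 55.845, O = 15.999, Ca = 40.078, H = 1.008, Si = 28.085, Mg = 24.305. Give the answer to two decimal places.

24.77 weight percent

Formula mass = 2·24.305 + 3·55.845 + 2·40.078 + 8·28.085 + 24·15.999 + 2·1.008 = 906.973 g/mol, of which 224.680 g is Si.
So Si makes up 224.680/906.973 = 0.2477 of the mass, i.e. 24.77%.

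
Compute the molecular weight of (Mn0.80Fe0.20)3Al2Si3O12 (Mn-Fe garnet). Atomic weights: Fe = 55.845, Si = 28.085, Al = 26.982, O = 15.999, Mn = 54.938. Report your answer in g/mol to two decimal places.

495.57 g/mol

M = 2.40·54.938 + 0.60·55.845 + 2·26.982 + 3·28.085 + 12·15.999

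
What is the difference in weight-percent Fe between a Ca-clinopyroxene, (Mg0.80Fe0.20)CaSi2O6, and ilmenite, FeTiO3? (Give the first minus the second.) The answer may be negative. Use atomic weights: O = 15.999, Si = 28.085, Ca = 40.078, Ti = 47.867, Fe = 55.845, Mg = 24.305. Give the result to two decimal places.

M((Mg0.80Fe0.20)CaSi2O6) = 222.855 g/mol, so wt% Fe = 11.169/222.855 × 100 = 5.01%.
M(FeTiO3) = 151.709 g/mol, so wt% Fe = 55.845/151.709 × 100 = 36.81%.
5.01 − 36.81 = -31.80 pp.

-31.80 percentage points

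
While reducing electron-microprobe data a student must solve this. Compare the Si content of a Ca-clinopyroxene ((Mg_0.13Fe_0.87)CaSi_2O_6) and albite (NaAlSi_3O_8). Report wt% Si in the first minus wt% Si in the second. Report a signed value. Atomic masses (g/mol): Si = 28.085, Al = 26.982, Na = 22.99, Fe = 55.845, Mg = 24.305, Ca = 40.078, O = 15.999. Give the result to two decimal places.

-9.11 percentage points

Si in (Mg_0.13Fe_0.87)CaSi_2O_6: molar mass 243.987 g/mol; 2×28.085 = 56.170 g → 23.02 wt%.
Si in NaAlSi_3O_8: molar mass 262.219 g/mol; 3×28.085 = 84.255 g → 32.13 wt%.
Difference = 23.02 − 32.13 = -9.11 percentage points.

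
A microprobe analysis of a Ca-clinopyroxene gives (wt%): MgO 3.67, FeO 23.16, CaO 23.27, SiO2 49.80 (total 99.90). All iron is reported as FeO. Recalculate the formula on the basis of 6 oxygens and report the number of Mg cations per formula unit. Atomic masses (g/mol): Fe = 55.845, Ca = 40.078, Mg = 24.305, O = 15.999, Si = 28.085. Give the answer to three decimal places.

0.220 Mg apfu

3.67 wt% MgO ÷ 40.304 g/mol = 0.09106 mol, giving 0.09106 Mg and 0.09106 O.
23.16 wt% FeO ÷ 71.844 g/mol = 0.32237 mol, giving 0.32237 Fe and 0.32237 O.
23.27 wt% CaO ÷ 56.077 g/mol = 0.41497 mol, giving 0.41497 Ca and 0.41497 O.
49.80 wt% SiO2 ÷ 60.083 g/mol = 0.82885 mol, giving 0.82885 Si and 1.65770 O.
Oxygen sums to 2.48610; scaling by 6/2.48610 = 2.41342 puts the formula on 6 O.
Mg: 0.09106 × 2.41342 = 0.220 atoms per formula unit.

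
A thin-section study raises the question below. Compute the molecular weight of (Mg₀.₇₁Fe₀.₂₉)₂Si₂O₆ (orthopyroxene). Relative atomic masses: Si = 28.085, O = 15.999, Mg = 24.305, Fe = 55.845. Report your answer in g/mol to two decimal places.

The formula mass is the sum 1.42·24.305 + 0.58·55.845 + 2·28.085 + 6·15.999.

219.07 g/mol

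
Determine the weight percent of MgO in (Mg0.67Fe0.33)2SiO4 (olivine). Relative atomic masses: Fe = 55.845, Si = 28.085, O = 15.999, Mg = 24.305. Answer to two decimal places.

33.44 wt%

M((Mg0.67Fe0.33)2SiO4) = 161.507 g/mol; M(MgO) = 40.304 g/mol.
Moles MgO per formula unit = 1.34 Mg ÷ 1 = 1.3400.
MgO fraction = (1.3400 × 40.304) / 161.507 = 54.007/161.507 = 0.3344.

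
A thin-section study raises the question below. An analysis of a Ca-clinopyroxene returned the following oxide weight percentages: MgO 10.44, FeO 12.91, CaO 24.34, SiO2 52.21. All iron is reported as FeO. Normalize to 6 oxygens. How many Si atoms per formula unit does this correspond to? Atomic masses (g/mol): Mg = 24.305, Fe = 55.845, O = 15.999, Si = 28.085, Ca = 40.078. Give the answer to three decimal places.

10.44 wt% MgO ÷ 40.304 g/mol = 0.25903 mol, giving 0.25903 Mg and 0.25903 O.
12.91 wt% FeO ÷ 71.844 g/mol = 0.17969 mol, giving 0.17969 Fe and 0.17969 O.
24.34 wt% CaO ÷ 56.077 g/mol = 0.43405 mol, giving 0.43405 Ca and 0.43405 O.
52.21 wt% SiO2 ÷ 60.083 g/mol = 0.86896 mol, giving 0.86896 Si and 1.73792 O.
Oxygen sums to 2.61069; scaling by 6/2.61069 = 2.29824 puts the formula on 6 O.
Si: 0.86896 × 2.29824 = 1.997 atoms per formula unit.

1.997 Si apfu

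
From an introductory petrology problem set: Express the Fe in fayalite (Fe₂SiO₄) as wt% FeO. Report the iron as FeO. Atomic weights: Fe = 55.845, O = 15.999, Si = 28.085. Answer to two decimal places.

70.51 wt%

Molar mass of Fe₂SiO₄ = 2*55.845 + 1*28.085 + 4*15.999 = 203.771 g/mol.
Each formula unit contains 2 Fe, equivalent to 2/1 = 2.0000 mol FeO.
M(FeO) = 1×55.845 + 1×15.999 = 71.844 g/mol.
Mass of FeO per formula unit = 2.0000 × 71.844 = 143.688 g.
FeO wt% = 143.688 / 203.771 × 100 = 70.51%.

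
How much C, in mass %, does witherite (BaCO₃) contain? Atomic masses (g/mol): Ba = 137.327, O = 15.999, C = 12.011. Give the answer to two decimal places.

6.09 mass %

M(BaCO₃) = 197.335 g/mol.
C contributes 1 × 12.011 = 12.011 g per mole.
12.011/197.335 = 0.0609 → 6.09%.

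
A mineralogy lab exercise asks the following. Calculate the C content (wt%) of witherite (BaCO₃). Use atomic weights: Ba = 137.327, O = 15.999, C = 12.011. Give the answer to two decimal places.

6.09 wt%

Molar mass of BaCO₃: 1×137.327 + 1×12.011 + 3×15.999 = 197.335 g/mol.
Mass of C per formula unit: 1 × 12.011 = 12.011 g.
Weight fraction C = 12.011 / 197.335 = 0.0609.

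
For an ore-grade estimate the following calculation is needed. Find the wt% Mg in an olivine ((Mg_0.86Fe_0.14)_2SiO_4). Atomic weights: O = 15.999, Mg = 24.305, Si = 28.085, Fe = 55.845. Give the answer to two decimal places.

M((Mg_0.86Fe_0.14)_2SiO_4) = 149.522 g/mol.
Mg contributes 1.72 × 24.305 = 41.805 g per mole.
41.805/149.522 = 0.2796 → 27.96%.

27.96 weight percent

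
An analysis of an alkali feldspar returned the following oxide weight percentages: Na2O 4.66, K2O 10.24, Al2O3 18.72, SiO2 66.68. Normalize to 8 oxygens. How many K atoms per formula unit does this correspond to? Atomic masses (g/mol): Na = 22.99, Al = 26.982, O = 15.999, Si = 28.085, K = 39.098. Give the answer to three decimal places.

0.589 K apfu

Na2O: 4.66/61.979 = 0.07519 mol → 0.15038 mol Na, 0.07519 mol O.
K2O: 10.24/94.195 = 0.10871 mol → 0.21742 mol K, 0.10871 mol O.
Al2O3: 18.72/101.961 = 0.18360 mol → 0.36720 mol Al, 0.55080 mol O.
SiO2: 66.68/60.083 = 1.10980 mol → 1.10980 mol Si, 2.21960 mol O.
Total oxygen = 2.95430 mol. Normalization factor = 8/2.95430 = 2.70792.
K per 8 O = 0.21742 × 2.70792 = 0.589.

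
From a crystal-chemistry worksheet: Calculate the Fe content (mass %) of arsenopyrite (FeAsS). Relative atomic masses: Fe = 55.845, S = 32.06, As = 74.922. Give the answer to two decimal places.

34.30 mass %

Molar mass of FeAsS: 1*55.845 + 1*74.922 + 1*32.06 = 162.827 g/mol.
Mass of Fe per formula unit: 1 × 55.845 = 55.845 g.
Weight fraction Fe = 55.845 / 162.827 = 0.3430.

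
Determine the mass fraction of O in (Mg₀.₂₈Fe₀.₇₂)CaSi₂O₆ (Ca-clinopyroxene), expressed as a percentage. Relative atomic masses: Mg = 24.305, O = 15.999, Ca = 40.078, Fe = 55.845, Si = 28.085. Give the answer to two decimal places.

Molar mass of (Mg₀.₂₈Fe₀.₇₂)CaSi₂O₆: 0.28·24.305 + 0.72·55.845 + 1·40.078 + 2·28.085 + 6·15.999 = 239.256 g/mol.
Mass of O per formula unit: 6 × 15.999 = 95.994 g.
Weight fraction O = 95.994 / 239.256 = 0.4012.

40.12 weight percent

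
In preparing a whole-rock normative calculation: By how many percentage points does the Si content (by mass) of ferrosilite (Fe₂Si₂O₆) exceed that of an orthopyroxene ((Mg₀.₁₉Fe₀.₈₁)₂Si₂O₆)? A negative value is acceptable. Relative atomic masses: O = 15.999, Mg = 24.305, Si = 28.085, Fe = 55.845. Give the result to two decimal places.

First mineral: 56.170 g Si in 263.854 g formula = 21.29 wt% Si.
Second mineral: 56.170 g Si in 251.869 g formula = 22.30 wt% Si.
21.29% − 22.30% gives a difference of -1.01 percentage points.

-1.01 percentage points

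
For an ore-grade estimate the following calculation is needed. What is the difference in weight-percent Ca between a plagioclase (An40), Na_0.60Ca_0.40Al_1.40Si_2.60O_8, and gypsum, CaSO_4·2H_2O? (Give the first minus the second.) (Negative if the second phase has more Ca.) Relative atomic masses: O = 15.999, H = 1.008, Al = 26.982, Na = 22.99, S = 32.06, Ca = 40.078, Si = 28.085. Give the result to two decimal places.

-17.31 percentage points

First mineral: 16.031 g Ca in 268.613 g formula = 5.97 wt% Ca.
Second mineral: 40.078 g Ca in 172.164 g formula = 23.28 wt% Ca.
5.97% − 23.28% gives a difference of -17.31 percentage points.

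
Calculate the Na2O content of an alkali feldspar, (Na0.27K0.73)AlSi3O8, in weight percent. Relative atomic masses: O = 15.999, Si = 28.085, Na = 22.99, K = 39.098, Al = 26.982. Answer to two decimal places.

3.05 wt%

Molar mass of (Na0.27K0.73)AlSi3O8 = 0.27×22.99 + 0.73×39.098 + 1×26.982 + 3×28.085 + 8×15.999 = 273.978 g/mol.
Each formula unit contains 0.27 Na, equivalent to 0.27/2 = 0.1350 mol Na2O.
M(Na2O) = 2×22.99 + 1×15.999 = 61.979 g/mol.
Mass of Na2O per formula unit = 0.1350 × 61.979 = 8.367 g.
Na2O wt% = 8.367 / 273.978 × 100 = 3.05%.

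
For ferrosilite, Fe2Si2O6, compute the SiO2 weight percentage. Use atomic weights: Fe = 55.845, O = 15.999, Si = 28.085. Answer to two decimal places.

Formula mass = 263.854 g/mol.
2 Si → 2.0000 mol SiO2 per formula unit; M(SiO2) = 60.083, so SiO2 mass = 120.166 g.
120.166/263.854 × 100 = 45.54 wt%.

45.54 wt%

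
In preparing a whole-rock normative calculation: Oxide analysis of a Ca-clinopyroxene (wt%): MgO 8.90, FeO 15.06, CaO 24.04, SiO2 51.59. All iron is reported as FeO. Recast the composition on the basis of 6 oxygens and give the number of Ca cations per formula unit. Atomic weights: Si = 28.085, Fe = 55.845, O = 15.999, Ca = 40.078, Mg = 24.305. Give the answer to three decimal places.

8.90 wt% MgO ÷ 40.304 g/mol = 0.22082 mol, giving 0.22082 Mg and 0.22082 O.
15.06 wt% FeO ÷ 71.844 g/mol = 0.20962 mol, giving 0.20962 Fe and 0.20962 O.
24.04 wt% CaO ÷ 56.077 g/mol = 0.42870 mol, giving 0.42870 Ca and 0.42870 O.
51.59 wt% SiO2 ÷ 60.083 g/mol = 0.85865 mol, giving 0.85865 Si and 1.71730 O.
Oxygen sums to 2.57644; scaling by 6/2.57644 = 2.32879 puts the formula on 6 O.
Ca: 0.42870 × 2.32879 = 0.998 atoms per formula unit.

0.998 Ca apfu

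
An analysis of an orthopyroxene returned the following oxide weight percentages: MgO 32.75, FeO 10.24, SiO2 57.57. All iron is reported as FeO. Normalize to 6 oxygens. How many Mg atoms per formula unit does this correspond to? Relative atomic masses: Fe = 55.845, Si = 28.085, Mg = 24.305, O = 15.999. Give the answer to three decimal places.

1.698 Mg apfu

MgO: 32.75/40.304 = 0.81257 mol → 0.81257 mol Mg, 0.81257 mol O.
FeO: 10.24/71.844 = 0.14253 mol → 0.14253 mol Fe, 0.14253 mol O.
SiO2: 57.57/60.083 = 0.95817 mol → 0.95817 mol Si, 1.91634 mol O.
Total oxygen = 2.87144 mol. Normalization factor = 6/2.87144 = 2.08954.
Mg per 6 O = 0.81257 × 2.08954 = 1.698.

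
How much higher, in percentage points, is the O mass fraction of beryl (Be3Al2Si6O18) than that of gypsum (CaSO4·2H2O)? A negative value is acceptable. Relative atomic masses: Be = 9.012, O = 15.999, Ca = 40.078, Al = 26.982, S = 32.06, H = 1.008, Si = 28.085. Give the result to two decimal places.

O in Be3Al2Si6O18: molar mass 537.492 g/mol; 18×15.999 = 287.982 g → 53.58 wt%.
O in CaSO4·2H2O: molar mass 172.164 g/mol; 6×15.999 = 95.994 g → 55.76 wt%.
Difference = 53.58 − 55.76 = -2.18 percentage points.

-2.18 percentage points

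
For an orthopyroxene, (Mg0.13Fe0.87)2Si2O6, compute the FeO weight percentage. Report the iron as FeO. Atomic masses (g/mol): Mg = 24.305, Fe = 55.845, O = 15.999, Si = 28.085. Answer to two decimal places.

Molar mass of (Mg0.13Fe0.87)2Si2O6 = 0.26·24.305 + 1.74·55.845 + 2·28.085 + 6·15.999 = 255.654 g/mol.
Each formula unit contains 1.74 Fe, equivalent to 1.74/1 = 1.7400 mol FeO.
M(FeO) = 1×55.845 + 1×15.999 = 71.844 g/mol.
Mass of FeO per formula unit = 1.7400 × 71.844 = 125.009 g.
FeO wt% = 125.009 / 255.654 × 100 = 48.90%.

48.90 wt%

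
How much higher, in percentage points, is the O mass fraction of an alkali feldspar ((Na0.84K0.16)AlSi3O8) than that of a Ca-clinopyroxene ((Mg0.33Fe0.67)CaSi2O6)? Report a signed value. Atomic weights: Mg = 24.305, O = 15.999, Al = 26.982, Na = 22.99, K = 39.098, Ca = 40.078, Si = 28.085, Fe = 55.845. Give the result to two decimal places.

M((Na0.84K0.16)AlSi3O8) = 264.796 g/mol, so wt% O = 127.992/264.796 × 100 = 48.34%.
M((Mg0.33Fe0.67)CaSi2O6) = 237.679 g/mol, so wt% O = 95.994/237.679 × 100 = 40.39%.
48.34 − 40.39 = 7.95 pp.

7.95 percentage points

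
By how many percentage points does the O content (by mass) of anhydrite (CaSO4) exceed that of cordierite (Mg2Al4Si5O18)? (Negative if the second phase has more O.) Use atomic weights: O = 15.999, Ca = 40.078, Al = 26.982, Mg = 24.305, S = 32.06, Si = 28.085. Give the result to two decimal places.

First mineral: 63.996 g O in 136.134 g formula = 47.01 wt% O.
Second mineral: 287.982 g O in 584.945 g formula = 49.23 wt% O.
47.01% − 49.23% gives a difference of -2.22 percentage points.

-2.22 percentage points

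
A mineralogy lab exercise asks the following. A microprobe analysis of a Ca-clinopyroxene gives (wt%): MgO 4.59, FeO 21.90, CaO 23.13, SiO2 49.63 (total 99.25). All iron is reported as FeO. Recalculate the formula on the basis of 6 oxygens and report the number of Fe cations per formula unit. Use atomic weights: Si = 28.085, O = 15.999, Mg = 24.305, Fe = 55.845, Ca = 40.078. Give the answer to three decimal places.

MgO: 4.59/40.304 = 0.11388 mol → 0.11388 mol Mg, 0.11388 mol O.
FeO: 21.90/71.844 = 0.30483 mol → 0.30483 mol Fe, 0.30483 mol O.
CaO: 23.13/56.077 = 0.41247 mol → 0.41247 mol Ca, 0.41247 mol O.
SiO2: 49.63/60.083 = 0.82602 mol → 0.82602 mol Si, 1.65204 mol O.
Total oxygen = 2.48322 mol. Normalization factor = 6/2.48322 = 2.41622.
Fe per 6 O = 0.30483 × 2.41622 = 0.737.

0.737 Fe apfu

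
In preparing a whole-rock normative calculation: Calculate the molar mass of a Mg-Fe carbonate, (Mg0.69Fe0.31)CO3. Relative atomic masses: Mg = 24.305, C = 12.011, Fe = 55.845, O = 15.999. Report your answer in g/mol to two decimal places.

94.09 g/mol

M = 0.69·24.305 + 0.31·55.845 + 1·12.011 + 3·15.999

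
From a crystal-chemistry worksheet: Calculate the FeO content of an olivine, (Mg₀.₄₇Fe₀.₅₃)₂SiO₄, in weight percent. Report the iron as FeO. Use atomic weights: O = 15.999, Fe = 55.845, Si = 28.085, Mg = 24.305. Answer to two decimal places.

43.74 wt%

Molar mass of (Mg₀.₄₇Fe₀.₅₃)₂SiO₄ = 0.94*24.305 + 1.06*55.845 + 1*28.085 + 4*15.999 = 174.123 g/mol.
Each formula unit contains 1.06 Fe, equivalent to 1.06/1 = 1.0600 mol FeO.
M(FeO) = 1×55.845 + 1×15.999 = 71.844 g/mol.
Mass of FeO per formula unit = 1.0600 × 71.844 = 76.155 g.
FeO wt% = 76.155 / 174.123 × 100 = 43.74%.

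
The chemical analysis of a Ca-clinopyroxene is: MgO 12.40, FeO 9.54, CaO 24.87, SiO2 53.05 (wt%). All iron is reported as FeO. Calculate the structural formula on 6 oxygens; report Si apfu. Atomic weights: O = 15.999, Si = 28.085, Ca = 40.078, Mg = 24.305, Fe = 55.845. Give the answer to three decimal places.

1.999 Si apfu

12.40 wt% MgO ÷ 40.304 g/mol = 0.30766 mol, giving 0.30766 Mg and 0.30766 O.
9.54 wt% FeO ÷ 71.844 g/mol = 0.13279 mol, giving 0.13279 Fe and 0.13279 O.
24.87 wt% CaO ÷ 56.077 g/mol = 0.44350 mol, giving 0.44350 Ca and 0.44350 O.
53.05 wt% SiO2 ÷ 60.083 g/mol = 0.88295 mol, giving 0.88295 Si and 1.76590 O.
Oxygen sums to 2.64985; scaling by 6/2.64985 = 2.26428 puts the formula on 6 O.
Si: 0.88295 × 2.26428 = 1.999 atoms per formula unit.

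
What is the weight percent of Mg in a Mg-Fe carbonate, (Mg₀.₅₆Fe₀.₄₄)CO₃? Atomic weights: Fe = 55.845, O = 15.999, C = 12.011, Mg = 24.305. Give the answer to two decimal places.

13.86 mass %

M((Mg₀.₅₆Fe₀.₄₄)CO₃) = 98.191 g/mol.
Mg contributes 0.56 × 24.305 = 13.611 g per mole.
13.611/98.191 = 0.1386 → 13.86%.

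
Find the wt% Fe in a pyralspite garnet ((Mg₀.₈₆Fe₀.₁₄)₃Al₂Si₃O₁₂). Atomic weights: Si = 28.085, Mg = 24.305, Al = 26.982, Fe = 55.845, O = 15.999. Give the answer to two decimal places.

5.63 mass %

Molar mass of (Mg₀.₈₆Fe₀.₁₄)₃Al₂Si₃O₁₂: 2.58×24.305 + 0.42×55.845 + 2×26.982 + 3×28.085 + 12×15.999 = 416.369 g/mol.
Mass of Fe per formula unit: 0.42 × 55.845 = 23.455 g.
Weight fraction Fe = 23.455 / 416.369 = 0.0563.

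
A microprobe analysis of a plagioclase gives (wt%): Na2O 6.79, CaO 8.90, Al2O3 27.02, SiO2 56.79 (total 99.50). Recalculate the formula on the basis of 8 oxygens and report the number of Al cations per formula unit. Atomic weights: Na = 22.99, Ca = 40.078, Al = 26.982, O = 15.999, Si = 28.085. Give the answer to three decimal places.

Na2O: 6.79/61.979 = 0.10955 mol → 0.21910 mol Na, 0.10955 mol O.
CaO: 8.90/56.077 = 0.15871 mol → 0.15871 mol Ca, 0.15871 mol O.
Al2O3: 27.02/101.961 = 0.26500 mol → 0.53000 mol Al, 0.79500 mol O.
SiO2: 56.79/60.083 = 0.94519 mol → 0.94519 mol Si, 1.89038 mol O.
Total oxygen = 2.95364 mol. Normalization factor = 8/2.95364 = 2.70852.
Al per 8 O = 0.53000 × 2.70852 = 1.436.

1.436 Al apfu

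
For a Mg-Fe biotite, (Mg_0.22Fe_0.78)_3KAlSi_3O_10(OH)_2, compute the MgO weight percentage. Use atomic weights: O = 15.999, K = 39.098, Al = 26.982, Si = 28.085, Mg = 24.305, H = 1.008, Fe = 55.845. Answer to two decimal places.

Formula mass = 491.058 g/mol.
0.66 Mg → 0.6600 mol MgO per formula unit; M(MgO) = 40.304, so MgO mass = 26.601 g.
26.601/491.058 × 100 = 5.42 wt%.

5.42 wt%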